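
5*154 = 770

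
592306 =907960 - 315654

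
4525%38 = 3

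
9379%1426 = 823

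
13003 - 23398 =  - 10395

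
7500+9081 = 16581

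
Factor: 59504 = 2^4*3719^1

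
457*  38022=17376054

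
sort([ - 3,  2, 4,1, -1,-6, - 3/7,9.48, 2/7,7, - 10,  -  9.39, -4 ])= [ - 10,- 9.39, - 6, - 4,- 3,  -  1,  -  3/7,2/7,1,2, 4,7, 9.48 ] 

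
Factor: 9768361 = 9768361^1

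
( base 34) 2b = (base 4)1033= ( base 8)117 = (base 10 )79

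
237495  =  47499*5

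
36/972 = 1/27 = 0.04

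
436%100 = 36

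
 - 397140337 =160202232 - 557342569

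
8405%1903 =793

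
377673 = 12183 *31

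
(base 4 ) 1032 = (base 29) 2k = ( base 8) 116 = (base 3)2220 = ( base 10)78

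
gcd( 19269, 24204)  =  3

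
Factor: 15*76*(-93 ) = - 2^2*3^2*5^1*19^1*31^1 =- 106020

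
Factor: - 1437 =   -  3^1 * 479^1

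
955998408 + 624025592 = 1580024000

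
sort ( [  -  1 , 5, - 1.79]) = [ - 1.79, - 1, 5] 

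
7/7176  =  7/7176 = 0.00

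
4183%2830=1353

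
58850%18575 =3125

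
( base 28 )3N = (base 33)38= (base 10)107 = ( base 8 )153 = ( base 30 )3h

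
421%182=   57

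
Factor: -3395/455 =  - 97/13 = -13^(  -  1)*97^1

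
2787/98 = 28 + 43/98  =  28.44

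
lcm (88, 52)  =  1144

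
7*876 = 6132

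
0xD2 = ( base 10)210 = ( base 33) 6C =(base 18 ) bc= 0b11010010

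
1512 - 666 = 846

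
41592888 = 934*44532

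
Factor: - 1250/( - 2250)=3^( - 2 ) * 5^1=5/9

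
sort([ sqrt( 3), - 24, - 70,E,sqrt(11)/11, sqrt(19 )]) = [ - 70, - 24, sqrt (11)/11,  sqrt( 3 ),E, sqrt( 19)]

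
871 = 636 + 235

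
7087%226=81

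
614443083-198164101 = 416278982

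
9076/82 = 110 + 28/41 = 110.68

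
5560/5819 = 5560/5819=0.96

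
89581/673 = 133 + 72/673 = 133.11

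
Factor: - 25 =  - 5^2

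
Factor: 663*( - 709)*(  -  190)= 89312730 = 2^1*3^1*5^1*13^1*17^1*19^1*709^1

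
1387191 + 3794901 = 5182092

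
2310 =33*70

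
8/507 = 8/507 = 0.02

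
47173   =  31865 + 15308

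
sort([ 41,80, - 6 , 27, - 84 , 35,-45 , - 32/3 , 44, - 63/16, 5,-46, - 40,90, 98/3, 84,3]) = [ - 84,-46, - 45, - 40,-32/3,-6, - 63/16,3,5,27, 98/3,35,41,44,80,84,90]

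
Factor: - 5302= - 2^1*11^1*241^1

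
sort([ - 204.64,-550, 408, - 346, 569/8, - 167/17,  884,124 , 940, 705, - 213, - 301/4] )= [ - 550, - 346, - 213, - 204.64, - 301/4, - 167/17 , 569/8,  124, 408,705, 884, 940 ]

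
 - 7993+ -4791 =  - 12784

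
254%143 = 111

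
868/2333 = 868/2333 = 0.37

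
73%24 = 1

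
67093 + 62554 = 129647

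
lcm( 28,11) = 308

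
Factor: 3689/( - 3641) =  - 7^1* 11^ ( - 1)*17^1*31^1*331^( - 1)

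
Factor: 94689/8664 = 2^( - 3)*3^3*7^1 *19^( - 2 )*167^1=31563/2888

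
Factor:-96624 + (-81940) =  - 2^2*44641^1 = -178564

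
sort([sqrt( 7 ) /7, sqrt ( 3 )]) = [sqrt(7 ) /7,sqrt ( 3) ]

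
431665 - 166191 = 265474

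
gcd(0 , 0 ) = 0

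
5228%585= 548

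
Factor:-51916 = - 2^2 * 12979^1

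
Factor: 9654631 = 7^1*89^1 * 15497^1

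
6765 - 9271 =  - 2506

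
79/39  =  2+1/39= 2.03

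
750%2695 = 750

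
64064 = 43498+20566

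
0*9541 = 0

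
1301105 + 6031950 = 7333055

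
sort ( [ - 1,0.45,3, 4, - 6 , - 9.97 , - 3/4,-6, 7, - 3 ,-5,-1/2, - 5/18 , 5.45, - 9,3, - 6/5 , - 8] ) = [ - 9.97 , - 9, - 8, - 6, - 6, - 5 , - 3, - 6/5, - 1,- 3/4, - 1/2 , - 5/18,0.45, 3,3, 4,5.45,7]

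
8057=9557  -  1500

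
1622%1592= 30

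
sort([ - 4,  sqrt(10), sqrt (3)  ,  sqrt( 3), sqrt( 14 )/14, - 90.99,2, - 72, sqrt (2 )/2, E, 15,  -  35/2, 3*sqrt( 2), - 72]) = [ - 90.99,  -  72, - 72, - 35/2  , - 4,sqrt(14)/14, sqrt( 2) /2, sqrt(3),sqrt(3), 2, E, sqrt( 10), 3*sqrt( 2),15 ] 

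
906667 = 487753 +418914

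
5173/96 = 53 + 85/96 = 53.89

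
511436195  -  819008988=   - 307572793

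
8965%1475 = 115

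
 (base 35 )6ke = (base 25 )cme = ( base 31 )8c4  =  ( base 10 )8064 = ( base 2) 1111110000000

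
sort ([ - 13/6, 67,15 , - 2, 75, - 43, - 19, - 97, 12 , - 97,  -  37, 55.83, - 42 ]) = [ - 97, - 97, - 43, - 42, - 37, - 19, -13/6 ,  -  2, 12, 15,55.83, 67 , 75]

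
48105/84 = 16035/28 = 572.68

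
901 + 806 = 1707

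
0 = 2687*0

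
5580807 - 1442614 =4138193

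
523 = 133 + 390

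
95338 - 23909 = 71429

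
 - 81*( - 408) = 33048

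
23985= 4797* 5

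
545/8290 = 109/1658 = 0.07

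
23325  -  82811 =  -59486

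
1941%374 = 71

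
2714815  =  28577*95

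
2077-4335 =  - 2258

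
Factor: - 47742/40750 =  - 3^1*5^( - 3 )*73^1 * 109^1*163^( - 1 ) = -23871/20375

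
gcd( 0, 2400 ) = 2400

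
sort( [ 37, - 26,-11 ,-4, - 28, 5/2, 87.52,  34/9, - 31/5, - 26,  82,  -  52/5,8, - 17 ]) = [-28, - 26,  -  26,  -  17,-11 , - 52/5, - 31/5, - 4, 5/2, 34/9,  8,37, 82, 87.52 ] 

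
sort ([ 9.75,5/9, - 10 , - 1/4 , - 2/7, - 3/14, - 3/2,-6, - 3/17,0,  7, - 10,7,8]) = [ - 10, - 10 , - 6, - 3/2,-2/7,-1/4, - 3/14 , - 3/17, 0,5/9 , 7, 7, 8,9.75] 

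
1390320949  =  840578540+549742409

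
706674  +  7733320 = 8439994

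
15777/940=16+737/940 =16.78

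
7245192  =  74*97908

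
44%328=44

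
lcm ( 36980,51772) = 258860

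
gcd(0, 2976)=2976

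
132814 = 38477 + 94337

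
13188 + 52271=65459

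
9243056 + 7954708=17197764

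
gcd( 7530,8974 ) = 2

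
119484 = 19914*6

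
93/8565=31/2855 = 0.01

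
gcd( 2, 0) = 2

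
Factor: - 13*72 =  - 936= - 2^3 * 3^2*13^1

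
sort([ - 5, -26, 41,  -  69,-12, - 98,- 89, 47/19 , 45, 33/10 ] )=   [  -  98, - 89,- 69,  -  26,  -  12, - 5,47/19, 33/10, 41,45]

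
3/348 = 1/116  =  0.01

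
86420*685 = 59197700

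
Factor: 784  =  2^4*7^2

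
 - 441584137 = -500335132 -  - 58750995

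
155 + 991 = 1146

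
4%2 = 0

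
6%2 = 0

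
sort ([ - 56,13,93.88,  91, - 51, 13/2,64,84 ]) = [ - 56,- 51,  13/2,13,64,84,91 , 93.88] 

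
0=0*209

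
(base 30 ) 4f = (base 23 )5K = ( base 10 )135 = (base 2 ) 10000111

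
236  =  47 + 189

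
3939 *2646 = 10422594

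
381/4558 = 381/4558 = 0.08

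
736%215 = 91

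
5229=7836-2607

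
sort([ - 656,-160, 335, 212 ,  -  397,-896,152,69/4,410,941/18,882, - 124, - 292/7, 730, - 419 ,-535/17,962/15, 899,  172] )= [-896, - 656 , - 419, - 397,-160,-124, - 292/7, - 535/17,69/4,941/18, 962/15,  152,172,212, 335,410,730,882,899]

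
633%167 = 132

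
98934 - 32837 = 66097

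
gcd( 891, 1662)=3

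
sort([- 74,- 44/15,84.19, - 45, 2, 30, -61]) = [ - 74, - 61,  -  45, - 44/15,2,30, 84.19]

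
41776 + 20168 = 61944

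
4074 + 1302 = 5376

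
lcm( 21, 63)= 63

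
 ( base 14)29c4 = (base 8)16400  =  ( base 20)ib4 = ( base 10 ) 7424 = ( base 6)54212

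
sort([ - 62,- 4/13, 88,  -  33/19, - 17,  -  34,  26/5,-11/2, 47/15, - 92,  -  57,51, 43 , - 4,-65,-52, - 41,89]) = [ - 92, - 65, - 62, - 57, - 52, - 41, - 34, - 17, - 11/2, - 4, - 33/19, - 4/13,47/15, 26/5, 43, 51, 88 , 89]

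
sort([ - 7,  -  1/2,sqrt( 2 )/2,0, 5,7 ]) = [  -  7, - 1/2, 0,  sqrt( 2) /2,5,  7] 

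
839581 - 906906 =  - 67325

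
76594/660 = 116 + 17/330= 116.05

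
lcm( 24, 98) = 1176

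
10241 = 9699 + 542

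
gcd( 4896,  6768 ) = 144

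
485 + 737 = 1222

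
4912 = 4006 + 906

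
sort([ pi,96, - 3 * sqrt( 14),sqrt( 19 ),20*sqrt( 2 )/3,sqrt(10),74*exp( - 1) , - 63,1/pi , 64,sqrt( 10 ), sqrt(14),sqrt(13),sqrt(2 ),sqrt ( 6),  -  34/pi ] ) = [ - 63, - 3 * sqrt( 14), - 34/pi,1/pi, sqrt( 2), sqrt( 6),pi, sqrt( 10),  sqrt( 10),  sqrt( 13 ),sqrt(14 ) , sqrt( 19 ) , 20*sqrt( 2)/3,74*exp(  -  1), 64, 96 ]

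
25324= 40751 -15427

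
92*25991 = 2391172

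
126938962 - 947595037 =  - 820656075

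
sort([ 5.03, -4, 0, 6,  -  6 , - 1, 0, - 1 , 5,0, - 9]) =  [ - 9,-6,-4,-1, - 1, 0, 0,0, 5, 5.03, 6]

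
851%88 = 59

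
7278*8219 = 59817882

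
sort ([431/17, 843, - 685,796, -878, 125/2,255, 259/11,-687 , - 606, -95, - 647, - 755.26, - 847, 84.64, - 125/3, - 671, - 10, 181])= [ - 878, - 847, - 755.26, - 687, - 685,  -  671, - 647, - 606, - 95, - 125/3, - 10, 259/11,431/17, 125/2, 84.64, 181, 255, 796,843]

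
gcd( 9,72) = 9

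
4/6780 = 1/1695 = 0.00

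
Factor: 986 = 2^1*17^1*29^1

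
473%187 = 99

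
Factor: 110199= 3^1 * 109^1*337^1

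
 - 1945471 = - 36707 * 53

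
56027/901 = 56027/901 = 62.18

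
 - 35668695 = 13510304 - 49178999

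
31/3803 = 31/3803 = 0.01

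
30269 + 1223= 31492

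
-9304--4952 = -4352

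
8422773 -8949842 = -527069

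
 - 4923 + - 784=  - 5707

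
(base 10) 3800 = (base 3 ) 12012202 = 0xED8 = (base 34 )39q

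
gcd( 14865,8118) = 3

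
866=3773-2907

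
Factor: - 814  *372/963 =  - 100936/321 = - 2^3*3^( - 1)*11^1 * 31^1*37^1 *107^( - 1 )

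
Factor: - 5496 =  - 2^3*3^1 *229^1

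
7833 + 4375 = 12208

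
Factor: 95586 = 2^1*3^1 * 89^1 * 179^1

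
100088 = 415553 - 315465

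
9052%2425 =1777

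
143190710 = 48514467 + 94676243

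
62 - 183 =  - 121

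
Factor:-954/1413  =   - 106/157=- 2^1 * 53^1*157^( - 1 ) 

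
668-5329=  - 4661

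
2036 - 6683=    - 4647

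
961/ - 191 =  - 961/191=- 5.03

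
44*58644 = 2580336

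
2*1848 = 3696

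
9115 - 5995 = 3120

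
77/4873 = 7/443 =0.02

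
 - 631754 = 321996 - 953750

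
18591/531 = 6197/177 = 35.01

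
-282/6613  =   - 1 + 6331/6613 = - 0.04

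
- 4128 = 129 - 4257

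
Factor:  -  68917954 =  - 2^1*7^1*4922711^1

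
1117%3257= 1117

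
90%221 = 90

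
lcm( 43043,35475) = 3228225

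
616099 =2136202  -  1520103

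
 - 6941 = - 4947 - 1994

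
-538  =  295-833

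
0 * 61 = 0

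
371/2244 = 371/2244  =  0.17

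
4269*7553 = 32243757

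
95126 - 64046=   31080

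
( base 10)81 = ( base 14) 5B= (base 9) 100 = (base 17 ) 4D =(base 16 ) 51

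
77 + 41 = 118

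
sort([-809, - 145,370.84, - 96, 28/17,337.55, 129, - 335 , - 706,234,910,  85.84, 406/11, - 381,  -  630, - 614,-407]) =[ - 809, - 706, - 630, - 614,- 407, - 381, - 335, - 145, - 96, 28/17, 406/11, 85.84, 129, 234, 337.55, 370.84, 910 ]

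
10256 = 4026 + 6230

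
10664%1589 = 1130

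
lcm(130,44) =2860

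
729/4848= 243/1616 =0.15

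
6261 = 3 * 2087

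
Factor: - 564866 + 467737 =  -  23^1*41^1*103^1 = - 97129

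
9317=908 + 8409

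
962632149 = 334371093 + 628261056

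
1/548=1/548 = 0.00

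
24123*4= 96492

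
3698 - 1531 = 2167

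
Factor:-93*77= -7161 = -  3^1*7^1 * 11^1* 31^1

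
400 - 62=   338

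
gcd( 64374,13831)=1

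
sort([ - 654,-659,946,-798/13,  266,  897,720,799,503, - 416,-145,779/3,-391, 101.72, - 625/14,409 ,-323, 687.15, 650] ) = [ - 659 , -654, - 416, - 391, - 323, - 145, - 798/13, - 625/14 , 101.72, 779/3,266,  409 , 503,650 , 687.15,720 , 799,897, 946]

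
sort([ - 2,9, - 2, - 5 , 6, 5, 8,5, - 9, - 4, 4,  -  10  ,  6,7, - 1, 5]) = [ - 10 ,  -  9, - 5, - 4,  -  2, - 2, - 1,4, 5,5,5, 6, 6, 7, 8, 9 ]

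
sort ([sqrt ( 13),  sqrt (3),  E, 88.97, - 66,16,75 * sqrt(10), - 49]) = [ - 66, - 49,sqrt(3 ), E, sqrt(13),  16, 88.97, 75 * sqrt ( 10 ) ]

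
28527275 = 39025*731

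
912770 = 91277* 10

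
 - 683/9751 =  -683/9751 = - 0.07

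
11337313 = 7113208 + 4224105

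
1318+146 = 1464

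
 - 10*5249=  - 52490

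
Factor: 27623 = 23^1 * 1201^1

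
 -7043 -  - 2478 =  - 4565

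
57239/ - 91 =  - 629/1= - 629.00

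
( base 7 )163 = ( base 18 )54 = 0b1011110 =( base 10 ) 94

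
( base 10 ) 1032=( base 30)14C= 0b10000001000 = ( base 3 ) 1102020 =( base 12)720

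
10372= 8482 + 1890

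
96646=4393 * 22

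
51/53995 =51/53995 = 0.00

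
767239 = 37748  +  729491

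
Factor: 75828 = 2^2*3^1*71^1 * 89^1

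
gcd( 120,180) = 60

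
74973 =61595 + 13378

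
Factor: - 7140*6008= - 42897120 = - 2^5 * 3^1*5^1*7^1*17^1 *751^1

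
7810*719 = 5615390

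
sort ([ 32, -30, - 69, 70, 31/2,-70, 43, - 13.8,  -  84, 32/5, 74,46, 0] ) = [- 84, - 70,-69, - 30, -13.8, 0,32/5 , 31/2,  32,43, 46, 70, 74] 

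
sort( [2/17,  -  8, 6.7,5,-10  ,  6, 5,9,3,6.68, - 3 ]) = [ - 10, - 8, -3,  2/17 , 3,5,5, 6, 6.68, 6.7, 9]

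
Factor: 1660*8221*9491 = 2^2*5^1 * 83^1*8221^1  *9491^1 = 129522348260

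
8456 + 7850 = 16306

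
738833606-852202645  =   - 113369039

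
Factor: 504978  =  2^1*3^1*84163^1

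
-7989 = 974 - 8963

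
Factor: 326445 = 3^1*5^1*7^1  *  3109^1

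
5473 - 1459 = 4014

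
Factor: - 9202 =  - 2^1*43^1*107^1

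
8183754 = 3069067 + 5114687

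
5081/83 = 61+18/83=61.22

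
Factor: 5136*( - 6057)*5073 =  - 157814698896 = - 2^4*3^4*19^1*89^1 * 107^1*673^1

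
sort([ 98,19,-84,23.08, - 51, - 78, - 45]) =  [ - 84, - 78, - 51,-45,19,23.08, 98]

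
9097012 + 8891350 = 17988362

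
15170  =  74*205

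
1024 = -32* ( - 32) 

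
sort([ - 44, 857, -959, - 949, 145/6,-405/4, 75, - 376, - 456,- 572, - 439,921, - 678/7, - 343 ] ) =[ - 959, - 949,- 572, - 456, - 439,- 376, - 343, - 405/4,- 678/7, - 44, 145/6, 75, 857, 921] 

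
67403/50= 67403/50  =  1348.06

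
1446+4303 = 5749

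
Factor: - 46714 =  -  2^1 * 23357^1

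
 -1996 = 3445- 5441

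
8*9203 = 73624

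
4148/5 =4148/5 = 829.60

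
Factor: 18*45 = 2^1*3^4*5^1  =  810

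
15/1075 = 3/215=   0.01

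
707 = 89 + 618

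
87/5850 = 29/1950 = 0.01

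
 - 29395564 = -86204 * 341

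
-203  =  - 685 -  - 482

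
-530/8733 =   -  1 + 8203/8733 = - 0.06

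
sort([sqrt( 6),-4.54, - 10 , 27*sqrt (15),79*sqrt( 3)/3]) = [ - 10,-4.54,sqrt(6 ),79*sqrt( 3)/3,27*sqrt( 15) ]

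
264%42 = 12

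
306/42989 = 306/42989 = 0.01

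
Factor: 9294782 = 2^1*7^1* 41^1*16193^1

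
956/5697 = 956/5697 = 0.17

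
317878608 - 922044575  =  -604165967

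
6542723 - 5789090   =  753633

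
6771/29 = 6771/29 =233.48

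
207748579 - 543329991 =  - 335581412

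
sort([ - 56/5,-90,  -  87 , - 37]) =[  -  90, - 87,-37, -56/5]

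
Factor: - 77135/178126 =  - 2^ ( - 1 )*5^1*13^( - 2)* 17^( -1 )*31^ (-1 ) * 15427^1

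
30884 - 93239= - 62355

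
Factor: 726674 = 2^1*13^1*19^1 * 1471^1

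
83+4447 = 4530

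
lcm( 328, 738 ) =2952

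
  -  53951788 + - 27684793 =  - 81636581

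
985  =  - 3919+4904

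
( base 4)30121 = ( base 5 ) 11133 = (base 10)793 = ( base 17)2CB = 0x319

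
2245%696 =157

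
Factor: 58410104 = 2^3*19^1*384277^1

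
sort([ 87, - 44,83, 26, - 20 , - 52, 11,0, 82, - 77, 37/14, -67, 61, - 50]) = [  -  77 , - 67 , - 52,-50 , - 44, - 20, 0,37/14, 11, 26,  61,82 , 83, 87] 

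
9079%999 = 88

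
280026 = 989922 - 709896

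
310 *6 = 1860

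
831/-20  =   - 42 + 9/20 = -41.55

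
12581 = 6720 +5861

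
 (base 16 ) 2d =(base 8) 55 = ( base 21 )23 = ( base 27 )1I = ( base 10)45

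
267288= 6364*42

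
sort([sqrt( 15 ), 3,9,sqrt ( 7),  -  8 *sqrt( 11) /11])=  [ - 8*sqrt(11)/11, sqrt( 7), 3, sqrt( 15), 9 ] 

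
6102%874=858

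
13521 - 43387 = - 29866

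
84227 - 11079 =73148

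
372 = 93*4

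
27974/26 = 13987/13  =  1075.92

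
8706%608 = 194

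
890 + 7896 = 8786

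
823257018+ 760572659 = 1583829677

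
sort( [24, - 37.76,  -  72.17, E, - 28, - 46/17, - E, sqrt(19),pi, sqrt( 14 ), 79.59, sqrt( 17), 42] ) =[ - 72.17, - 37.76, - 28, - E, -46/17, E, pi , sqrt( 14),sqrt(17), sqrt(19), 24, 42, 79.59] 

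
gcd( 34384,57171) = 1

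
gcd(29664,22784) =32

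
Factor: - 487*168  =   - 2^3*3^1* 7^1*487^1 = -  81816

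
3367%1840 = 1527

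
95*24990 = 2374050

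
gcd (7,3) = 1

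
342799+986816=1329615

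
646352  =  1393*464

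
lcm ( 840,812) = 24360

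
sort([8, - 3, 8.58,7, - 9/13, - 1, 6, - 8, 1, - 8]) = [ - 8, - 8 ,-3,-1,-9/13,1, 6, 7,  8, 8.58 ] 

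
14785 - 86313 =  - 71528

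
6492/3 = 2164 = 2164.00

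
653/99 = 6+59/99 =6.60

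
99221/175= 99221/175 = 566.98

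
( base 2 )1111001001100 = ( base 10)7756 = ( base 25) ca6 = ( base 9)11567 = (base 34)6O4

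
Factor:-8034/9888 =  - 2^(-4 ) * 13^1 = - 13/16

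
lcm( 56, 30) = 840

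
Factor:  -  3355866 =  - 2^1*3^2 * 186437^1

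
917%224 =21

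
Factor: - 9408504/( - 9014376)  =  56003/53657 = 53657^( - 1)*56003^1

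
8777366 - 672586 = 8104780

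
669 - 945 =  - 276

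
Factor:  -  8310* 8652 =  - 71898120  =  -2^3*3^2 * 5^1 * 7^1*103^1*277^1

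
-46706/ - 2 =23353  +  0/1 = 23353.00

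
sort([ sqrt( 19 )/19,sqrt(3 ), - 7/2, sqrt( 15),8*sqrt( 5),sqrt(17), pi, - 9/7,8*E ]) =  [  -  7/2, - 9/7,sqrt( 19 )/19,sqrt( 3 ),pi, sqrt(15 ),sqrt( 17),8*sqrt ( 5 ),8*E]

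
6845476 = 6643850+201626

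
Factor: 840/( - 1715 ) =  - 2^3*3^1*7^ ( - 2 ) = -24/49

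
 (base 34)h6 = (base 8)1110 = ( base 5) 4314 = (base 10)584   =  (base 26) mc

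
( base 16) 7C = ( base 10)124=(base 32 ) 3S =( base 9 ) 147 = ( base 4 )1330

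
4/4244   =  1/1061 =0.00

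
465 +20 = 485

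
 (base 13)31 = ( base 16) 28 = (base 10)40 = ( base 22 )1I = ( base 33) 17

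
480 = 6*80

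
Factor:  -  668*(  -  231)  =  2^2 * 3^1*7^1*11^1*167^1 = 154308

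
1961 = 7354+-5393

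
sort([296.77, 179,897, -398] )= [  -  398, 179, 296.77,897 ] 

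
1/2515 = 1/2515 = 0.00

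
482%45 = 32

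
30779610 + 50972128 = 81751738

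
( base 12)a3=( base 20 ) 63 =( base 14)8b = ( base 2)1111011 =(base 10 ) 123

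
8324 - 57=8267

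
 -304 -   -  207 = - 97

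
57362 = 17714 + 39648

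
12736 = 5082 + 7654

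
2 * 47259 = 94518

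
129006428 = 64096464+64909964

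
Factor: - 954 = -2^1* 3^2 *53^1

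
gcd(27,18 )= 9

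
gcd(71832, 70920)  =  24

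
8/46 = 4/23 = 0.17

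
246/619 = 246/619 = 0.40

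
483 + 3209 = 3692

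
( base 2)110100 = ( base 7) 103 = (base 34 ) 1i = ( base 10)52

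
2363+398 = 2761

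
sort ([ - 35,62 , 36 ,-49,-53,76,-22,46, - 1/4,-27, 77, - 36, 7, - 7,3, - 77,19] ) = [-77, - 53, - 49, - 36,-35, - 27,-22, - 7, - 1/4,3,7,19,  36, 46,62, 76,77 ] 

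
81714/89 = 918 + 12/89 = 918.13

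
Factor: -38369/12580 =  - 61/20 =- 2^( - 2)*5^(-1)*61^1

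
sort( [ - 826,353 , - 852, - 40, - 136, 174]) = [ - 852, - 826, - 136, - 40, 174, 353]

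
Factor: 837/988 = 2^(  -  2)* 3^3*13^( - 1 )*19^( - 1)*31^1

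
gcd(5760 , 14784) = 192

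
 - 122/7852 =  - 1 + 3865/3926 = - 0.02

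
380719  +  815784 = 1196503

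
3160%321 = 271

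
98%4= 2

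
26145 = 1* 26145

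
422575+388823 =811398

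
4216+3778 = 7994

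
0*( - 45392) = 0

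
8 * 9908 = 79264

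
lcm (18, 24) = 72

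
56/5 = 11 + 1/5 =11.20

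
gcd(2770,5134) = 2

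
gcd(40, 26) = 2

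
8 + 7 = 15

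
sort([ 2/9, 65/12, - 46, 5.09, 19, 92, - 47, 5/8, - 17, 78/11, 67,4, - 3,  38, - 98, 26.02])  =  [ - 98, - 47, - 46, - 17,-3, 2/9, 5/8, 4, 5.09, 65/12, 78/11,19 , 26.02,38, 67,92]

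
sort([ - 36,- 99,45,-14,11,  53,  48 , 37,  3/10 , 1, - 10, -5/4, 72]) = [- 99, - 36 ,-14, - 10,-5/4,  3/10 , 1,11,37,45, 48,53, 72] 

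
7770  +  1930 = 9700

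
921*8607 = 7927047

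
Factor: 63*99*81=3^8* 7^1*11^1= 505197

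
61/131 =61/131 = 0.47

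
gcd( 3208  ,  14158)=2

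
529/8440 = 529/8440=0.06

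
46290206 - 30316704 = 15973502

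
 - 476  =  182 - 658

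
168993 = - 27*( - 6259)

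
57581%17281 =5738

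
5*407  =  2035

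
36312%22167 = 14145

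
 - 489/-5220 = 163/1740 = 0.09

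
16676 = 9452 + 7224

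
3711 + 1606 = 5317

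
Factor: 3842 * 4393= 16877906  =  2^1*17^1*23^1*113^1* 191^1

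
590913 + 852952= 1443865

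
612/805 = 612/805   =  0.76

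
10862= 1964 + 8898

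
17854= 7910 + 9944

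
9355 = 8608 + 747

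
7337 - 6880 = 457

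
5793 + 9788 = 15581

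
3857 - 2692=1165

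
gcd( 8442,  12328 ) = 134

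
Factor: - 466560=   -  2^7 *3^6 * 5^1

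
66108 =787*84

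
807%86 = 33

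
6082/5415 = 6082/5415 = 1.12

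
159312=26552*6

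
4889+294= 5183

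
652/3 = 652/3 = 217.33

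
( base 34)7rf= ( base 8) 21501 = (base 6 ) 105441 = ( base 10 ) 9025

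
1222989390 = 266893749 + 956095641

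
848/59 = 848/59=14.37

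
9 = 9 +0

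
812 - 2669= - 1857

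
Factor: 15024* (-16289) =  - 244725936  =  - 2^4*3^1*7^1*13^1*179^1*313^1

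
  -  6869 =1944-8813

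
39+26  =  65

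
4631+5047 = 9678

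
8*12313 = 98504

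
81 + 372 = 453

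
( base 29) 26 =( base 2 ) 1000000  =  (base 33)1v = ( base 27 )2a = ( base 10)64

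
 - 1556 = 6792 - 8348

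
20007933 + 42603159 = 62611092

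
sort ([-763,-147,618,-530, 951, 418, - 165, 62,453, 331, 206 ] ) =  [ - 763, - 530,-165,  -  147,62,206, 331,418,453,618,951 ]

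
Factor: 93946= 2^1 * 107^1 * 439^1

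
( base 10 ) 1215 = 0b10010111111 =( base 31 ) 186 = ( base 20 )30f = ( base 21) 2FI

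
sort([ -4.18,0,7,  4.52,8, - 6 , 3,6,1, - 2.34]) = [ - 6, - 4.18, - 2.34,  0,1 , 3, 4.52,6,7, 8 ]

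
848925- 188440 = 660485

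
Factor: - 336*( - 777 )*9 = 2^4*3^4 * 7^2*37^1= 2349648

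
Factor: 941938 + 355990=1297928 = 2^3* 19^1*8539^1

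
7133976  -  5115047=2018929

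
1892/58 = 32+ 18/29 =32.62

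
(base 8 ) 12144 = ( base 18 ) g20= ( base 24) 91C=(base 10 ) 5220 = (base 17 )1111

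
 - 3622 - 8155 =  - 11777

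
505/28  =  505/28 =18.04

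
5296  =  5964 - 668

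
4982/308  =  2491/154=   16.18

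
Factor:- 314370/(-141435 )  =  2^1*449^( - 1)*499^1 = 998/449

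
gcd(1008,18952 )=8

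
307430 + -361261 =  - 53831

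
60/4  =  15 = 15.00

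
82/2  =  41 = 41.00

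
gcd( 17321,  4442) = 1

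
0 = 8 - 8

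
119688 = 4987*24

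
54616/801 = 54616/801 = 68.18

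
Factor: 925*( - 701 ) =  - 5^2 * 37^1*701^1 =- 648425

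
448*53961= 24174528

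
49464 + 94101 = 143565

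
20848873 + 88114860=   108963733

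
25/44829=25/44829 = 0.00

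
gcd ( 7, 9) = 1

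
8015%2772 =2471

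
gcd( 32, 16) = 16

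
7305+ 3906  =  11211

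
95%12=11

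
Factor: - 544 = -2^5* 17^1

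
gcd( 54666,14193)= 9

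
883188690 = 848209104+34979586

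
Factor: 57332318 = 2^1*157^1*182587^1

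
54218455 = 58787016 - 4568561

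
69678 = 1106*63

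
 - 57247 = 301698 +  - 358945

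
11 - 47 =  - 36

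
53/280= 53/280 =0.19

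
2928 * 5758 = 16859424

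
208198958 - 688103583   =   - 479904625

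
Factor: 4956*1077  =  2^2 * 3^2*7^1*59^1*359^1=5337612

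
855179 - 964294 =- 109115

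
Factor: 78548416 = 2^6*1227319^1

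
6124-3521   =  2603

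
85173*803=68393919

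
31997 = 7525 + 24472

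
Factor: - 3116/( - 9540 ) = 3^( -2)*5^ (-1)*19^1*41^1*53^( -1 )=779/2385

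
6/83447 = 6/83447  =  0.00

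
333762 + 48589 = 382351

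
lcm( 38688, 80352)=1044576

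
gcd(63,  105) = 21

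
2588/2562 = 1 + 13/1281 = 1.01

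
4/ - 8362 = -1 + 4179/4181 = - 0.00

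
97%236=97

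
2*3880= 7760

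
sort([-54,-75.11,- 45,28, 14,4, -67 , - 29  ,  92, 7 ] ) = [  -  75.11,-67, - 54, - 45, - 29, 4 , 7,14,  28, 92 ]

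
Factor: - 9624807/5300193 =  -3^1*41^(-2 )*79^1*1051^(-1 )*13537^1 = -3208269/1766731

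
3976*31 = 123256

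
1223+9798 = 11021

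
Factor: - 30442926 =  - 2^1*3^1 * 5073821^1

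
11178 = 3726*3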